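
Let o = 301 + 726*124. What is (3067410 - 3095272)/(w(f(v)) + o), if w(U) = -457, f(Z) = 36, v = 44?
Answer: -13931/44934 ≈ -0.31003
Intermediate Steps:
o = 90325 (o = 301 + 90024 = 90325)
(3067410 - 3095272)/(w(f(v)) + o) = (3067410 - 3095272)/(-457 + 90325) = -27862/89868 = -27862*1/89868 = -13931/44934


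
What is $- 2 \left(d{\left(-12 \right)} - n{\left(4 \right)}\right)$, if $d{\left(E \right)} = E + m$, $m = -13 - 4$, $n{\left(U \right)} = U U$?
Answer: $90$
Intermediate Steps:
$n{\left(U \right)} = U^{2}$
$m = -17$
$d{\left(E \right)} = -17 + E$ ($d{\left(E \right)} = E - 17 = -17 + E$)
$- 2 \left(d{\left(-12 \right)} - n{\left(4 \right)}\right) = - 2 \left(\left(-17 - 12\right) - 4^{2}\right) = - 2 \left(-29 - 16\right) = \left(-2\right) \left(-45\right) = 90$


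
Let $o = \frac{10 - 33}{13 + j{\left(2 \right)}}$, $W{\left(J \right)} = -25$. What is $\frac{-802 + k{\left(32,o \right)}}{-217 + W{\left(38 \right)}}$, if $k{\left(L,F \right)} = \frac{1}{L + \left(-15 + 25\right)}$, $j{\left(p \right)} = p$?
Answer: $\frac{33683}{10164} \approx 3.3139$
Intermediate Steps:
$o = - \frac{23}{15}$ ($o = \frac{10 - 33}{13 + 2} = - \frac{23}{15} \approx -1.5333$)
$k{\left(L,F \right)} = \frac{1}{10 + L}$ ($k{\left(L,F \right)} = \frac{1}{L + 10} = \frac{1}{10 + L}$)
$\frac{-802 + k{\left(32,o \right)}}{-217 + W{\left(38 \right)}} = \frac{-802 + \frac{1}{10 + 32}}{-217 - 25} = \frac{-802 + \frac{1}{42}}{-242} = \left(-802 + \frac{1}{42}\right) \left(- \frac{1}{242}\right) = \left(- \frac{33683}{42}\right) \left(- \frac{1}{242}\right) = \frac{33683}{10164}$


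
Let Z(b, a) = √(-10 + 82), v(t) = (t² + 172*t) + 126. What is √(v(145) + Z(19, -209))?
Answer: √(46091 + 6*√2) ≈ 214.71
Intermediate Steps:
v(t) = 126 + t² + 172*t
Z(b, a) = 6*√2 (Z(b, a) = √72 = 6*√2)
√(v(145) + Z(19, -209)) = √((126 + 145² + 172*145) + 6*√2) = √((126 + 21025 + 24940) + 6*√2) = √(46091 + 6*√2)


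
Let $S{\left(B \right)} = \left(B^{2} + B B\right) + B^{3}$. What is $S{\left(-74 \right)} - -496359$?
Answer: $102087$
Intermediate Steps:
$S{\left(B \right)} = B^{3} + 2 B^{2}$ ($S{\left(B \right)} = \left(B^{2} + B^{2}\right) + B^{3} = 2 B^{2} + B^{3} = B^{3} + 2 B^{2}$)
$S{\left(-74 \right)} - -496359 = \left(-74\right)^{2} \left(2 - 74\right) - -496359 = 5476 \left(-72\right) + 496359 = -394272 + 496359 = 102087$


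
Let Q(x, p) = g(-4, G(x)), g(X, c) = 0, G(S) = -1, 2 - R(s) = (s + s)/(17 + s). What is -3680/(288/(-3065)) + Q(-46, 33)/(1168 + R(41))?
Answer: 352475/9 ≈ 39164.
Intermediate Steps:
R(s) = 2 - 2*s/(17 + s) (R(s) = 2 - (s + s)/(17 + s) = 2 - 2*s/(17 + s))
Q(x, p) = 0
-3680/(288/(-3065)) + Q(-46, 33)/(1168 + R(41)) = -3680/(288/(-3065)) + 0/(1168 + 34/(17 + 41)) = -3680/(288*(-1/3065)) + 0/(1168 + 34/58) = -3680/(-288/3065) + 0/(1168 + 34*(1/58)) = -3680*(-3065/288) + 0/(1168 + 17/29) = 352475/9 + 0/(33889/29) = 352475/9 + 0*(29/33889) = 352475/9 + 0 = 352475/9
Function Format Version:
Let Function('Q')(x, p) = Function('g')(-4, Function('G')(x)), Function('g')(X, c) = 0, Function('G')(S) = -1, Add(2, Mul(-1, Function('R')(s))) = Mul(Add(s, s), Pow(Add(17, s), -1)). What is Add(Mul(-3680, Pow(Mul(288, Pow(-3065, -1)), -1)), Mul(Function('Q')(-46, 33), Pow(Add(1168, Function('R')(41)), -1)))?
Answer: Rational(352475, 9) ≈ 39164.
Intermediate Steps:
Function('R')(s) = Add(2, Mul(-2, s, Pow(Add(17, s), -1))) (Function('R')(s) = Add(2, Mul(-1, Mul(Add(s, s), Pow(Add(17, s), -1)))) = Add(2, Mul(-1, Mul(Mul(2, s), Pow(Add(17, s), -1)))) = Add(2, Mul(-1, Mul(2, s, Pow(Add(17, s), -1)))) = Add(2, Mul(-2, s, Pow(Add(17, s), -1))))
Function('Q')(x, p) = 0
Add(Mul(-3680, Pow(Mul(288, Pow(-3065, -1)), -1)), Mul(Function('Q')(-46, 33), Pow(Add(1168, Function('R')(41)), -1))) = Add(Mul(-3680, Pow(Mul(288, Pow(-3065, -1)), -1)), Mul(0, Pow(Add(1168, Mul(34, Pow(Add(17, 41), -1))), -1))) = Add(Mul(-3680, Pow(Mul(288, Rational(-1, 3065)), -1)), Mul(0, Pow(Add(1168, Mul(34, Pow(58, -1))), -1))) = Add(Mul(-3680, Pow(Rational(-288, 3065), -1)), Mul(0, Pow(Add(1168, Mul(34, Rational(1, 58))), -1))) = Add(Mul(-3680, Rational(-3065, 288)), Mul(0, Pow(Add(1168, Rational(17, 29)), -1))) = Add(Rational(352475, 9), Mul(0, Pow(Rational(33889, 29), -1))) = Add(Rational(352475, 9), Mul(0, Rational(29, 33889))) = Add(Rational(352475, 9), 0) = Rational(352475, 9)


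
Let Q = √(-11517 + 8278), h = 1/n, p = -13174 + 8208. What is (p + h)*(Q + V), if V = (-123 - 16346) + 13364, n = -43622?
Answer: 672626378565/43622 - 216626853*I*√3239/43622 ≈ 1.5419e+7 - 2.8263e+5*I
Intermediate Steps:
p = -4966
V = -3105 (V = -16469 + 13364 = -3105)
h = -1/43622 (h = 1/(-43622) = -1/43622 ≈ -2.2924e-5)
Q = I*√3239 (Q = √(-3239) = I*√3239 ≈ 56.912*I)
(p + h)*(Q + V) = (-4966 - 1/43622)*(I*√3239 - 3105) = -216626853*(-3105 + I*√3239)/43622 = 672626378565/43622 - 216626853*I*√3239/43622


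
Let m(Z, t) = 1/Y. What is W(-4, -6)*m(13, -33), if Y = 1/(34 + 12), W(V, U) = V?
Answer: -184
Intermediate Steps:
Y = 1/46 ≈ 0.021739
m(Z, t) = 46 (m(Z, t) = 1/(1/46) = 46)
W(-4, -6)*m(13, -33) = -4*46 = -184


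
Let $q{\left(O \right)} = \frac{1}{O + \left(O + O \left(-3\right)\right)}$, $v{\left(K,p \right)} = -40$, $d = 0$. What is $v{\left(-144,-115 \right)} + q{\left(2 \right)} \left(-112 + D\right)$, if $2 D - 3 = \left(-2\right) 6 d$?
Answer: $\frac{61}{4} \approx 15.25$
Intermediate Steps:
$D = \frac{3}{2}$ ($D = \frac{3}{2} + \frac{\left(-2\right) 6 \cdot 0}{2} = \frac{3}{2} + \frac{\left(-12\right) 0}{2} = \frac{3}{2} + \frac{1}{2} \cdot 0 = \frac{3}{2} + 0 = \frac{3}{2} \approx 1.5$)
$q{\left(O \right)} = - \frac{1}{O}$ ($q{\left(O \right)} = \frac{1}{O + \left(O - 3 O\right)} = \frac{1}{O - 2 O} = \frac{1}{\left(-1\right) O} = - \frac{1}{O}$)
$v{\left(-144,-115 \right)} + q{\left(2 \right)} \left(-112 + D\right) = -40 + - \frac{1}{2} \left(-112 + \frac{3}{2}\right) = -40 + \left(-1\right) \frac{1}{2} \left(- \frac{221}{2}\right) = -40 - - \frac{221}{4} = -40 + \frac{221}{4} = \frac{61}{4}$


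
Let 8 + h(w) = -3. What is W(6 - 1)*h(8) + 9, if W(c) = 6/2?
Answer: -24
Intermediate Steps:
h(w) = -11 (h(w) = -8 - 3 = -11)
W(c) = 3 (W(c) = 6*(½) = 3)
W(6 - 1)*h(8) + 9 = 3*(-11) + 9 = -33 + 9 = -24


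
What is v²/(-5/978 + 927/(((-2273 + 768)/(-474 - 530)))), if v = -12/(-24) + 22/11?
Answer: 18398625/1820449798 ≈ 0.010107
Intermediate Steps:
v = 5/2 (v = -12*(-1/24) + 22*(1/11) = ½ + 2 = 5/2 ≈ 2.5000)
v²/(-5/978 + 927/(((-2273 + 768)/(-474 - 530)))) = (5/2)²/(-5/978 + 927/(((-2273 + 768)/(-474 - 530)))) = 25/(4*(-5*1/978 + 927/((-1505/(-1004))))) = 25/(4*(-5/978 + 927/((-1505*(-1/1004))))) = 25/(4*(-5/978 + 927/(1505/1004))) = 25/(4*(-5/978 + 927*(1004/1505))) = 25/(4*(-5/978 + 930708/1505)) = 25/(4*(910224899/1471890)) = (25/4)*(1471890/910224899) = 18398625/1820449798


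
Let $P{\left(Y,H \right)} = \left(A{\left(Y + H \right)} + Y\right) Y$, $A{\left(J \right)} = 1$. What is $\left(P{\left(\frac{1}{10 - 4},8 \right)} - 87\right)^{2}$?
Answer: $\frac{9765625}{1296} \approx 7535.2$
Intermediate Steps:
$P{\left(Y,H \right)} = Y \left(1 + Y\right)$ ($P{\left(Y,H \right)} = \left(1 + Y\right) Y = Y \left(1 + Y\right)$)
$\left(P{\left(\frac{1}{10 - 4},8 \right)} - 87\right)^{2} = \left(\frac{1 + \frac{1}{10 - 4}}{10 - 4} - 87\right)^{2} = \left(\frac{1 + \frac{1}{6}}{6} - 87\right)^{2} = \left(\frac{1}{6} \cdot \frac{7}{6} - 87\right)^{2} = \left(\frac{7}{36} - 87\right)^{2} = \left(- \frac{3125}{36}\right)^{2} = \frac{9765625}{1296}$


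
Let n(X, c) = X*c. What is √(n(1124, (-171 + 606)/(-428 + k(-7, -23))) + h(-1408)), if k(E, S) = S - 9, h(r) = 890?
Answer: I*√91471/23 ≈ 13.15*I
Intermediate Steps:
k(E, S) = -9 + S
√(n(1124, (-171 + 606)/(-428 + k(-7, -23))) + h(-1408)) = √(1124*((-171 + 606)/(-428 + (-9 - 23))) + 890) = √(1124*(435/(-428 - 32)) + 890) = √(1124*(435/(-460)) + 890) = √(1124*(435*(-1/460)) + 890) = √(1124*(-87/92) + 890) = √(-24447/23 + 890) = √(-3977/23) = I*√91471/23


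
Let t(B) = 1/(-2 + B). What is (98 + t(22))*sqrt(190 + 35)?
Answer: 5883/4 ≈ 1470.8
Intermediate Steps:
(98 + t(22))*sqrt(190 + 35) = (98 + 1/(-2 + 22))*sqrt(190 + 35) = (98 + 1/20)*sqrt(225) = (98 + 1/20)*15 = (1961/20)*15 = 5883/4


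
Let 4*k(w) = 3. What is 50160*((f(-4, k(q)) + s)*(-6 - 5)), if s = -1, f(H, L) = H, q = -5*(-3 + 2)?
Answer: 2758800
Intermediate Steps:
q = 5 (q = -5*(-1) = 5)
k(w) = ¾ (k(w) = (¼)*3 = ¾)
50160*((f(-4, k(q)) + s)*(-6 - 5)) = 50160*((-4 - 1)*(-6 - 5)) = 50160*(-5*(-11)) = 50160*55 = 2758800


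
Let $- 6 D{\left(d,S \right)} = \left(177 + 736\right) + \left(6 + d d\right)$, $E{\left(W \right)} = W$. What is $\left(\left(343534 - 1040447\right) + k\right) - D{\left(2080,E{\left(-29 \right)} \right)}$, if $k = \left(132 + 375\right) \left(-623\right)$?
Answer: $- \frac{1749325}{6} \approx -2.9155 \cdot 10^{5}$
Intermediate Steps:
$D{\left(d,S \right)} = - \frac{919}{6} - \frac{d^{2}}{6}$ ($D{\left(d,S \right)} = - \frac{\left(177 + 736\right) + \left(6 + d d\right)}{6} = - \frac{913 + \left(6 + d^{2}\right)}{6} = - \frac{919 + d^{2}}{6} = - \frac{919}{6} - \frac{d^{2}}{6}$)
$k = -315861$ ($k = 507 \left(-623\right) = -315861$)
$\left(\left(343534 - 1040447\right) + k\right) - D{\left(2080,E{\left(-29 \right)} \right)} = \left(\left(343534 - 1040447\right) - 315861\right) - \left(- \frac{919}{6} - \frac{2080^{2}}{6}\right) = \left(-696913 - 315861\right) - \left(- \frac{919}{6} - \frac{2163200}{3}\right) = -1012774 - \left(- \frac{919}{6} - \frac{2163200}{3}\right) = -1012774 - - \frac{4327319}{6} = -1012774 + \frac{4327319}{6} = - \frac{1749325}{6}$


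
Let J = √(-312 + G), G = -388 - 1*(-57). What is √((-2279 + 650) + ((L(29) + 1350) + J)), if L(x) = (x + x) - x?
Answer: √(-250 + I*√643) ≈ 0.80085 + 15.832*I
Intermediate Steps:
G = -331 (G = -388 + 57 = -331)
L(x) = x (L(x) = 2*x - x = x)
J = I*√643 (J = √(-312 - 331) = √(-643) = I*√643 ≈ 25.357*I)
√((-2279 + 650) + ((L(29) + 1350) + J)) = √((-2279 + 650) + ((29 + 1350) + I*√643)) = √(-1629 + (1379 + I*√643)) = √(-250 + I*√643)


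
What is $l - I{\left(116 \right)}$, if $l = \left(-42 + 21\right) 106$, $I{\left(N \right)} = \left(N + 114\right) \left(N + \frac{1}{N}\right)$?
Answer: $- \frac{1676663}{58} \approx -28908.0$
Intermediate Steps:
$I{\left(N \right)} = \left(114 + N\right) \left(N + \frac{1}{N}\right)$
$l = -2226$ ($l = \left(-21\right) 106 = -2226$)
$l - I{\left(116 \right)} = -2226 - \left(1 + 116^{2} + 114 \cdot 116 + \frac{114}{116}\right) = -2226 - \left(1 + 13456 + 13224 + 114 \cdot \frac{1}{116}\right) = -2226 - \left(1 + 13456 + 13224 + \frac{57}{58}\right) = -2226 - \frac{1547555}{58} = - \frac{1676663}{58}$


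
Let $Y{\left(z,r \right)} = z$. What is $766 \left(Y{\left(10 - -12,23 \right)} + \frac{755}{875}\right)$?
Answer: $\frac{3064766}{175} \approx 17513.0$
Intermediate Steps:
$766 \left(Y{\left(10 - -12,23 \right)} + \frac{755}{875}\right) = 766 \left(\left(10 - -12\right) + \frac{755}{875}\right) = 766 \left(\left(10 + 12\right) + 755 \cdot \frac{1}{875}\right) = 766 \left(22 + \frac{151}{175}\right) = 766 \cdot \frac{4001}{175} = \frac{3064766}{175}$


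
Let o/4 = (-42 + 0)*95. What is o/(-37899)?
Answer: 5320/12633 ≈ 0.42112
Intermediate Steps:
o = -15960 (o = 4*((-42 + 0)*95) = 4*(-42*95) = 4*(-3990) = -15960)
o/(-37899) = -15960/(-37899) = -15960*(-1/37899) = 5320/12633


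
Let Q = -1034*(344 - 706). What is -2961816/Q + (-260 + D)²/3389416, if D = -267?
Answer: -7283629291/930121352 ≈ -7.8308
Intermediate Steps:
Q = 374308 (Q = -1034*(-362) = 374308)
-2961816/Q + (-260 + D)²/3389416 = -2961816/374308 + (-260 - 267)²/3389416 = -2961816*1/374308 + (-527)²*(1/3389416) = -67314/8507 + 277729*(1/3389416) = -67314/8507 + 8959/109336 = -7283629291/930121352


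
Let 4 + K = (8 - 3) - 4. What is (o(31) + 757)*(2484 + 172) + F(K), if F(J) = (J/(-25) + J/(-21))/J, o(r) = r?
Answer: 1098787154/525 ≈ 2.0929e+6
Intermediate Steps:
K = -3 (K = -4 + ((8 - 3) - 4) = -4 + (5 - 4) = -4 + 1 = -3)
F(J) = -46/525 (F(J) = (J*(-1/25) + J*(-1/21))/J = (-J/25 - J/21)/J = (-46*J/525)/J = -46/525)
(o(31) + 757)*(2484 + 172) + F(K) = (31 + 757)*(2484 + 172) - 46/525 = 788*2656 - 46/525 = 2092928 - 46/525 = 1098787154/525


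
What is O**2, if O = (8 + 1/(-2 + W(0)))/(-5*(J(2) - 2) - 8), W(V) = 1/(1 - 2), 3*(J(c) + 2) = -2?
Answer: 1/4 ≈ 0.25000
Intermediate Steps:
J(c) = -8/3 (J(c) = -2 + (1/3)*(-2) = -2 - 2/3 = -8/3)
W(V) = -1 (W(V) = 1/(-1) = -1)
O = 1/2 (O = (8 + 1/(-2 - 1))/(-5*(-8/3 - 2) - 8) = (8 + 1/(-3))/(-5*(-14/3) - 8) = (8 - 1/3)/(70/3 - 8) = 23/(3*(46/3)) = (23/3)*(3/46) = 1/2 ≈ 0.50000)
O**2 = (1/2)**2 = 1/4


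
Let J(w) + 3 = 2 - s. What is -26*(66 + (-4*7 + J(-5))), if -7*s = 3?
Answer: -6812/7 ≈ -973.14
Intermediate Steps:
s = -3/7 (s = -1/7*3 = -3/7 ≈ -0.42857)
J(w) = -4/7 (J(w) = -3 + (2 - 1*(-3/7)) = -3 + (2 + 3/7) = -3 + 17/7 = -4/7)
-26*(66 + (-4*7 + J(-5))) = -26*(66 + (-4*7 - 4/7)) = -26*(66 + (-28 - 4/7)) = -26*(66 - 200/7) = -26*262/7 = -6812/7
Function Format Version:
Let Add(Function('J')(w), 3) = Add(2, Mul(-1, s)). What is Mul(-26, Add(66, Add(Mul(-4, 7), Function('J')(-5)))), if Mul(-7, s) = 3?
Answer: Rational(-6812, 7) ≈ -973.14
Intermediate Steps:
s = Rational(-3, 7) (s = Mul(Rational(-1, 7), 3) = Rational(-3, 7) ≈ -0.42857)
Function('J')(w) = Rational(-4, 7) (Function('J')(w) = Add(-3, Add(2, Mul(-1, Rational(-3, 7)))) = Add(-3, Add(2, Rational(3, 7))) = Add(-3, Rational(17, 7)) = Rational(-4, 7))
Mul(-26, Add(66, Add(Mul(-4, 7), Function('J')(-5)))) = Mul(-26, Add(66, Add(Mul(-4, 7), Rational(-4, 7)))) = Mul(-26, Add(66, Add(-28, Rational(-4, 7)))) = Mul(-26, Add(66, Rational(-200, 7))) = Mul(-26, Rational(262, 7)) = Rational(-6812, 7)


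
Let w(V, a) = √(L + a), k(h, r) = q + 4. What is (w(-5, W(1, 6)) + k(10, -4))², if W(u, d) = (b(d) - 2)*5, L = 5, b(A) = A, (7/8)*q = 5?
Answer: 10609/49 ≈ 216.51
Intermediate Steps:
q = 40/7 (q = (8/7)*5 = 40/7 ≈ 5.7143)
k(h, r) = 68/7 (k(h, r) = 40/7 + 4 = 68/7)
W(u, d) = -10 + 5*d (W(u, d) = (d - 2)*5 = (-2 + d)*5 = -10 + 5*d)
w(V, a) = √(5 + a)
(w(-5, W(1, 6)) + k(10, -4))² = (√(5 + (-10 + 5*6)) + 68/7)² = (√(5 + (-10 + 30)) + 68/7)² = (√(5 + 20) + 68/7)² = (√25 + 68/7)² = (5 + 68/7)² = (103/7)² = 10609/49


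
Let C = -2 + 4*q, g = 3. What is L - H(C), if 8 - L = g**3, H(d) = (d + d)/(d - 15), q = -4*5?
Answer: -2007/97 ≈ -20.691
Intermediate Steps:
q = -20
C = -82 (C = -2 + 4*(-20) = -2 - 80 = -82)
H(d) = 2*d/(-15 + d) (H(d) = (2*d)/(-15 + d) = 2*d/(-15 + d))
L = -19 (L = 8 - 1*3**3 = 8 - 1*27 = 8 - 27 = -19)
L - H(C) = -19 - 2*(-82)/(-15 - 82) = -19 - 2*(-82)/(-97) = -19 - 2*(-82)*(-1)/97 = -19 - 1*164/97 = -19 - 164/97 = -2007/97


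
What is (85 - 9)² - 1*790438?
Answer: -784662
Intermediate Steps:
(85 - 9)² - 1*790438 = 76² - 790438 = 5776 - 790438 = -784662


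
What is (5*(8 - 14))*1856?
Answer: -55680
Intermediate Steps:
(5*(8 - 14))*1856 = (5*(-6))*1856 = -30*1856 = -55680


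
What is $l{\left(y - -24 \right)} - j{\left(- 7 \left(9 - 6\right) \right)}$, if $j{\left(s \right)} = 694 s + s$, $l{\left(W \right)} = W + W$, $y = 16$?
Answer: $14675$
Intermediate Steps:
$l{\left(W \right)} = 2 W$
$j{\left(s \right)} = 695 s$
$l{\left(y - -24 \right)} - j{\left(- 7 \left(9 - 6\right) \right)} = 2 \left(16 - -24\right) - 695 \left(- 7 \left(9 - 6\right)\right) = 2 \left(16 + 24\right) - 695 \left(\left(-7\right) 3\right) = 2 \cdot 40 - 695 \left(-21\right) = 80 - -14595 = 80 + 14595 = 14675$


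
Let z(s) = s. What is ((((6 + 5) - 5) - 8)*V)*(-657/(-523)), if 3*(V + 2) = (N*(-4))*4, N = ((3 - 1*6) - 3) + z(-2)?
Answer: -53436/523 ≈ -102.17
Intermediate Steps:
N = -8 (N = ((3 - 1*6) - 3) - 2 = ((3 - 6) - 3) - 2 = (-3 - 3) - 2 = -6 - 2 = -8)
V = 122/3 (V = -2 + (-8*(-4)*4)/3 = -2 + (32*4)/3 = -2 + (1/3)*128 = -2 + 128/3 = 122/3 ≈ 40.667)
((((6 + 5) - 5) - 8)*V)*(-657/(-523)) = ((((6 + 5) - 5) - 8)*(122/3))*(-657/(-523)) = (((11 - 5) - 8)*(122/3))*(-657*(-1/523)) = ((6 - 8)*(122/3))*(657/523) = -2*122/3*(657/523) = -244/3*657/523 = -53436/523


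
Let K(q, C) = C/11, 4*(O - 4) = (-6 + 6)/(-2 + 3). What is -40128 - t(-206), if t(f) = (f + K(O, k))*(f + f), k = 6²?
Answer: -1360168/11 ≈ -1.2365e+5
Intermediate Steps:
O = 4 (O = 4 + ((-6 + 6)/(-2 + 3))/4 = 4 + (0/1)/4 = 4 + (0*1)/4 = 4 + (¼)*0 = 4 + 0 = 4)
k = 36
K(q, C) = C/11 (K(q, C) = C*(1/11) = C/11)
t(f) = 2*f*(36/11 + f) (t(f) = (f + (1/11)*36)*(f + f) = (f + 36/11)*(2*f) = (36/11 + f)*(2*f) = 2*f*(36/11 + f))
-40128 - t(-206) = -40128 - 2*(-206)*(36 + 11*(-206))/11 = -40128 - 2*(-206)*(36 - 2266)/11 = -40128 - 2*(-206)*(-2230)/11 = -40128 - 1*918760/11 = -40128 - 918760/11 = -1360168/11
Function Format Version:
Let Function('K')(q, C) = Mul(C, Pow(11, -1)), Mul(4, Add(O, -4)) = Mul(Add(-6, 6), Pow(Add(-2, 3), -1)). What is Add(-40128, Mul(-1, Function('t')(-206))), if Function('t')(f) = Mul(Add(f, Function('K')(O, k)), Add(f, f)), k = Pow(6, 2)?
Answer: Rational(-1360168, 11) ≈ -1.2365e+5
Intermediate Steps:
O = 4 (O = Add(4, Mul(Rational(1, 4), Mul(Add(-6, 6), Pow(Add(-2, 3), -1)))) = Add(4, Mul(Rational(1, 4), Mul(0, Pow(1, -1)))) = Add(4, Mul(Rational(1, 4), Mul(0, 1))) = Add(4, Mul(Rational(1, 4), 0)) = Add(4, 0) = 4)
k = 36
Function('K')(q, C) = Mul(Rational(1, 11), C) (Function('K')(q, C) = Mul(C, Rational(1, 11)) = Mul(Rational(1, 11), C))
Function('t')(f) = Mul(2, f, Add(Rational(36, 11), f)) (Function('t')(f) = Mul(Add(f, Mul(Rational(1, 11), 36)), Add(f, f)) = Mul(Add(f, Rational(36, 11)), Mul(2, f)) = Mul(Add(Rational(36, 11), f), Mul(2, f)) = Mul(2, f, Add(Rational(36, 11), f)))
Add(-40128, Mul(-1, Function('t')(-206))) = Add(-40128, Mul(-1, Mul(Rational(2, 11), -206, Add(36, Mul(11, -206))))) = Add(-40128, Mul(-1, Mul(Rational(2, 11), -206, Add(36, -2266)))) = Add(-40128, Mul(-1, Mul(Rational(2, 11), -206, -2230))) = Add(-40128, Mul(-1, Rational(918760, 11))) = Add(-40128, Rational(-918760, 11)) = Rational(-1360168, 11)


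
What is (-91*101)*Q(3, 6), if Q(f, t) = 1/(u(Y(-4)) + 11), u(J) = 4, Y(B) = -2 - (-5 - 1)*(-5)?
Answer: -9191/15 ≈ -612.73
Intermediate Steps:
Y(B) = -32 (Y(B) = -2 - (-6)*(-5) = -2 - 1*30 = -2 - 30 = -32)
Q(f, t) = 1/15 (Q(f, t) = 1/(4 + 11) = 1/15)
(-91*101)*Q(3, 6) = -91*101*(1/15) = -9191*1/15 = -9191/15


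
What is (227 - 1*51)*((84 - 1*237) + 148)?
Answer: -880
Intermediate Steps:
(227 - 1*51)*((84 - 1*237) + 148) = (227 - 51)*((84 - 237) + 148) = 176*(-153 + 148) = 176*(-5) = -880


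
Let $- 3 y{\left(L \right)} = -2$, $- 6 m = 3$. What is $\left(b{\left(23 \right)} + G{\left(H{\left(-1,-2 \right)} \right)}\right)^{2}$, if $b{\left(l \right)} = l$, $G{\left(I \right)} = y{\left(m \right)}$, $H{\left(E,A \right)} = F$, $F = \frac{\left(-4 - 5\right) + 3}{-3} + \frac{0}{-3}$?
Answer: $\frac{5041}{9} \approx 560.11$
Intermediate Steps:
$m = - \frac{1}{2}$ ($m = \left(- \frac{1}{6}\right) 3 = - \frac{1}{2} \approx -0.5$)
$F = 2$ ($F = \left(-9 + 3\right) \left(- \frac{1}{3}\right) + 0 \left(- \frac{1}{3}\right) = \left(-6\right) \left(- \frac{1}{3}\right) + 0 = 2 + 0 = 2$)
$H{\left(E,A \right)} = 2$
$y{\left(L \right)} = \frac{2}{3}$ ($y{\left(L \right)} = \left(- \frac{1}{3}\right) \left(-2\right) = \frac{2}{3}$)
$G{\left(I \right)} = \frac{2}{3}$
$\left(b{\left(23 \right)} + G{\left(H{\left(-1,-2 \right)} \right)}\right)^{2} = \left(23 + \frac{2}{3}\right)^{2} = \left(\frac{71}{3}\right)^{2} = \frac{5041}{9}$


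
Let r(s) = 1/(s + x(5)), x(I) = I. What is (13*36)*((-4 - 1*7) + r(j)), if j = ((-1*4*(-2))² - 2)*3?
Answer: -982800/191 ≈ -5145.5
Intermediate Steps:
j = 186 (j = ((-4*(-2))² - 2)*3 = (8² - 2)*3 = (64 - 2)*3 = 62*3 = 186)
r(s) = 1/(5 + s) (r(s) = 1/(s + 5) = 1/(5 + s))
(13*36)*((-4 - 1*7) + r(j)) = (13*36)*((-4 - 1*7) + 1/(5 + 186)) = 468*((-4 - 7) + 1/191) = 468*(-11 + 1/191) = 468*(-2100/191) = -982800/191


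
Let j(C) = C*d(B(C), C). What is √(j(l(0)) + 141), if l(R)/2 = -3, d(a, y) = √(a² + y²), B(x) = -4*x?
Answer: √(141 - 36*√17) ≈ 2.7261*I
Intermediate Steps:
l(R) = -6 (l(R) = 2*(-3) = -6)
j(C) = C*√17*√(C²) (j(C) = C*√((-4*C)² + C²) = C*√(16*C² + C²) = C*√(17*C²) = C*(√17*√(C²)) = C*√17*√(C²))
√(j(l(0)) + 141) = √(-6*√17*√((-6)²) + 141) = √(-6*√17*√36 + 141) = √(-6*√17*6 + 141) = √(-36*√17 + 141) = √(141 - 36*√17)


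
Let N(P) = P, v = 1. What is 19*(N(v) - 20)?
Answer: -361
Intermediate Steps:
19*(N(v) - 20) = 19*(1 - 20) = 19*(-19) = -361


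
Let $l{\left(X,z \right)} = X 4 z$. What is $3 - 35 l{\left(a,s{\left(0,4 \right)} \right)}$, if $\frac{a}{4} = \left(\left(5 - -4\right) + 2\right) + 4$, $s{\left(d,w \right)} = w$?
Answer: $-33597$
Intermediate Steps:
$a = 60$ ($a = 4 \left(\left(\left(5 - -4\right) + 2\right) + 4\right) = 4 \left(\left(\left(5 + 4\right) + 2\right) + 4\right) = 4 \left(\left(9 + 2\right) + 4\right) = 4 \left(11 + 4\right) = 4 \cdot 15 = 60$)
$l{\left(X,z \right)} = 4 X z$
$3 - 35 l{\left(a,s{\left(0,4 \right)} \right)} = 3 - 35 \cdot 4 \cdot 60 \cdot 4 = 3 - 33600 = -33597$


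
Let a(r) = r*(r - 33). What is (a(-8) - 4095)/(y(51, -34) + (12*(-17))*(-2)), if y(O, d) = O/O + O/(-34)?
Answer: -7534/815 ≈ -9.2442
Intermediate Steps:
y(O, d) = 1 - O/34 (y(O, d) = 1 + O*(-1/34) = 1 - O/34)
a(r) = r*(-33 + r)
(a(-8) - 4095)/(y(51, -34) + (12*(-17))*(-2)) = (-8*(-33 - 8) - 4095)/((1 - 1/34*51) + (12*(-17))*(-2)) = (-8*(-41) - 4095)/((1 - 3/2) - 204*(-2)) = (328 - 4095)/(-1/2 + 408) = -3767/815/2 = -3767*2/815 = -7534/815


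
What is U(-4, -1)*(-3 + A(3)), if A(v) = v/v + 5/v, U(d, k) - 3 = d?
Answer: ⅓ ≈ 0.33333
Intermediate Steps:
U(d, k) = 3 + d
A(v) = 1 + 5/v
U(-4, -1)*(-3 + A(3)) = (3 - 4)*(-3 + (5 + 3)/3) = -(-3 + (⅓)*8) = -(-3 + 8/3) = -1*(-⅓) = ⅓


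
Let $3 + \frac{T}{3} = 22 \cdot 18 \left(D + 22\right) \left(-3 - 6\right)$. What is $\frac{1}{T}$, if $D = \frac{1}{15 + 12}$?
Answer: $- \frac{1}{235629} \approx -4.244 \cdot 10^{-6}$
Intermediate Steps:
$D = \frac{1}{27} \approx 0.037037$
$T = -235629$ ($T = -9 + 3 \cdot 22 \cdot 18 \left(\frac{1}{27} + 22\right) \left(-3 - 6\right) = -9 + 3 \cdot 396 \cdot \frac{595}{27} \left(-9\right) = -9 + 3 \cdot 396 \left(- \frac{595}{3}\right) = -9 + 3 \left(-78540\right) = -9 - 235620 = -235629$)
$\frac{1}{T} = \frac{1}{-235629} = - \frac{1}{235629}$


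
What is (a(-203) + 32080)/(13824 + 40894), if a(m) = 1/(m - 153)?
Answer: 11420479/19479608 ≈ 0.58628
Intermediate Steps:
a(m) = 1/(-153 + m)
(a(-203) + 32080)/(13824 + 40894) = (1/(-153 - 203) + 32080)/(13824 + 40894) = (1/(-356) + 32080)/54718 = (-1/356 + 32080)*(1/54718) = (11420479/356)*(1/54718) = 11420479/19479608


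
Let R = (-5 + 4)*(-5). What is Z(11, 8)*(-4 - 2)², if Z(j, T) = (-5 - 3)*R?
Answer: -1440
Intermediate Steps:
R = 5 (R = -1*(-5) = 5)
Z(j, T) = -40 (Z(j, T) = (-5 - 3)*5 = -8*5 = -40)
Z(11, 8)*(-4 - 2)² = -40*(-4 - 2)² = -40*(-6)² = -40*36 = -1440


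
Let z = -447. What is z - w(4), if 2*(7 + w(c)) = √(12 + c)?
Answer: -442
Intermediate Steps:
w(c) = -7 + √(12 + c)/2
z - w(4) = -447 - (-7 + √(12 + 4)/2) = -447 - (-7 + √16/2) = -447 - (-7 + (½)*4) = -447 - (-7 + 2) = -447 - 1*(-5) = -447 + 5 = -442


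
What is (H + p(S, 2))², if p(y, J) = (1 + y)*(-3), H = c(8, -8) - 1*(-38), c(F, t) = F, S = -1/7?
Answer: 92416/49 ≈ 1886.0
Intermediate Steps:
S = -⅐ (S = -1*⅐ = -⅐ ≈ -0.14286)
H = 46 (H = 8 - 1*(-38) = 8 + 38 = 46)
p(y, J) = -3 - 3*y
(H + p(S, 2))² = (46 + (-3 - 3*(-⅐)))² = (46 + (-3 + 3/7))² = (46 - 18/7)² = (304/7)² = 92416/49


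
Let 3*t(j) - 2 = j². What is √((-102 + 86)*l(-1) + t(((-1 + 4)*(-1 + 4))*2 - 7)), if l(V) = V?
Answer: √57 ≈ 7.5498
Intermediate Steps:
t(j) = ⅔ + j²/3
√((-102 + 86)*l(-1) + t(((-1 + 4)*(-1 + 4))*2 - 7)) = √((-102 + 86)*(-1) + (⅔ + (((-1 + 4)*(-1 + 4))*2 - 7)²/3)) = √(-16*(-1) + (⅔ + ((3*3)*2 - 7)²/3)) = √(16 + (⅔ + (9*2 - 7)²/3)) = √(16 + (⅔ + (18 - 7)²/3)) = √(16 + (⅔ + (⅓)*11²)) = √(16 + (⅔ + (⅓)*121)) = √(16 + (⅔ + 121/3)) = √(16 + 41) = √57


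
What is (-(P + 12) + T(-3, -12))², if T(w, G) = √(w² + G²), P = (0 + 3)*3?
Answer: 594 - 126*√17 ≈ 74.489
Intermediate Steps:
P = 9 (P = 3*3 = 9)
T(w, G) = √(G² + w²)
(-(P + 12) + T(-3, -12))² = (-(9 + 12) + √((-12)² + (-3)²))² = (-1*21 + √(144 + 9))² = (-21 + √153)² = (-21 + 3*√17)²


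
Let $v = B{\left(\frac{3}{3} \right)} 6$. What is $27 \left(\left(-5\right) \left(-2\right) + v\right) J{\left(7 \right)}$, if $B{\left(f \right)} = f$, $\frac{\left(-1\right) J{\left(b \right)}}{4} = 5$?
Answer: $-8640$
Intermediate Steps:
$J{\left(b \right)} = -20$ ($J{\left(b \right)} = \left(-4\right) 5 = -20$)
$v = 6$ ($v = \frac{3}{3} \cdot 6 = 3 \cdot \frac{1}{3} \cdot 6 = 1 \cdot 6 = 6$)
$27 \left(\left(-5\right) \left(-2\right) + v\right) J{\left(7 \right)} = 27 \left(\left(-5\right) \left(-2\right) + 6\right) \left(-20\right) = 27 \left(10 + 6\right) \left(-20\right) = 27 \cdot 16 \left(-20\right) = 432 \left(-20\right) = -8640$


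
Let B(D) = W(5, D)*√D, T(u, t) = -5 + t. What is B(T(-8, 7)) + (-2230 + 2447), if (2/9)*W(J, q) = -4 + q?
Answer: 217 - 9*√2 ≈ 204.27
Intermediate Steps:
W(J, q) = -18 + 9*q/2 (W(J, q) = 9*(-4 + q)/2 = -18 + 9*q/2)
B(D) = √D*(-18 + 9*D/2) (B(D) = (-18 + 9*D/2)*√D = √D*(-18 + 9*D/2))
B(T(-8, 7)) + (-2230 + 2447) = 9*√(-5 + 7)*(-4 + (-5 + 7))/2 + (-2230 + 2447) = 9*√2*(-4 + 2)/2 + 217 = (9/2)*√2*(-2) + 217 = -9*√2 + 217 = 217 - 9*√2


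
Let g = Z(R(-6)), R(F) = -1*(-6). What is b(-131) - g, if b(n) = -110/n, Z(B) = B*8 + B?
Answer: -6964/131 ≈ -53.160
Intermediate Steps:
R(F) = 6
Z(B) = 9*B (Z(B) = 8*B + B = 9*B)
g = 54 (g = 9*6 = 54)
b(-131) - g = -110/(-131) - 1*54 = -110*(-1/131) - 54 = 110/131 - 54 = -6964/131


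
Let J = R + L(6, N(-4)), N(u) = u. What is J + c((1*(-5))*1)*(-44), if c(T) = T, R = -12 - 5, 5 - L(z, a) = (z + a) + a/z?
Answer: 620/3 ≈ 206.67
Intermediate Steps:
L(z, a) = 5 - a - z - a/z (L(z, a) = 5 - ((z + a) + a/z) = 5 - ((a + z) + a/z) = 5 - (a + z + a/z) = 5 + (-a - z - a/z) = 5 - a - z - a/z)
R = -17
J = -40/3 (J = -17 + (5 - 1*(-4) - 1*6 - 1*(-4)/6) = -17 + (5 + 4 - 6 - 1*(-4)*⅙) = -17 + (5 + 4 - 6 + ⅔) = -17 + 11/3 = -40/3 ≈ -13.333)
J + c((1*(-5))*1)*(-44) = -40/3 + ((1*(-5))*1)*(-44) = -40/3 - 5*1*(-44) = -40/3 - 5*(-44) = -40/3 + 220 = 620/3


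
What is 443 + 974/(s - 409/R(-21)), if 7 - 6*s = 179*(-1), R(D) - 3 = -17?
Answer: 387085/843 ≈ 459.18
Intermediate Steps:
R(D) = -14 (R(D) = 3 - 17 = -14)
s = 31 (s = 7/6 - 179*(-1)/6 = 7/6 - ⅙*(-179) = 7/6 + 179/6 = 31)
443 + 974/(s - 409/R(-21)) = 443 + 974/(31 - 409/(-14)) = 443 + 974/(31 - 409*(-1/14)) = 443 + 974/(31 + 409/14) = 443 + 974/(843/14) = 443 + 974*(14/843) = 443 + 13636/843 = 387085/843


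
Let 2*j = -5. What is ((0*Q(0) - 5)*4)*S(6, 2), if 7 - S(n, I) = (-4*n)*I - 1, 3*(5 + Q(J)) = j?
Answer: -1120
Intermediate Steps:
j = -5/2 (j = (½)*(-5) = -5/2 ≈ -2.5000)
Q(J) = -35/6 (Q(J) = -5 + (⅓)*(-5/2) = -5 - ⅚ = -35/6)
S(n, I) = 8 + 4*I*n (S(n, I) = 7 - ((-4*n)*I - 1) = 7 - (-4*I*n - 1) = 7 - (-1 - 4*I*n) = 7 + (1 + 4*I*n) = 8 + 4*I*n)
((0*Q(0) - 5)*4)*S(6, 2) = ((0*(-35/6) - 5)*4)*(8 + 4*2*6) = ((0 - 5)*4)*(8 + 48) = -5*4*56 = -20*56 = -1120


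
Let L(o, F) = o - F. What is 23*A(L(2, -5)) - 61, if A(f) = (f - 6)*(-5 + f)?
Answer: -15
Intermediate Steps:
A(f) = (-6 + f)*(-5 + f)
23*A(L(2, -5)) - 61 = 23*(30 + (2 - 1*(-5))**2 - 11*(2 - 1*(-5))) - 61 = 23*(30 + (2 + 5)**2 - 11*(2 + 5)) - 61 = 23*(30 + 7**2 - 11*7) - 61 = 23*(30 + 49 - 77) - 61 = 23*2 - 61 = 46 - 61 = -15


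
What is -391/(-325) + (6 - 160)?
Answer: -49659/325 ≈ -152.80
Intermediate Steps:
-391/(-325) + (6 - 160) = -391*(-1/325) - 154 = 391/325 - 154 = -49659/325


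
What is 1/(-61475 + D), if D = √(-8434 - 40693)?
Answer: -61475/3779224752 - I*√49127/3779224752 ≈ -1.6267e-5 - 5.8649e-8*I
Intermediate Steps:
D = I*√49127 (D = √(-49127) = I*√49127 ≈ 221.65*I)
1/(-61475 + D) = 1/(-61475 + I*√49127)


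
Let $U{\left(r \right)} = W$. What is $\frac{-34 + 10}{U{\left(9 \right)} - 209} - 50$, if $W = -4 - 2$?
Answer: $- \frac{10726}{215} \approx -49.888$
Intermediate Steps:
$W = -6$
$U{\left(r \right)} = -6$
$\frac{-34 + 10}{U{\left(9 \right)} - 209} - 50 = \frac{-34 + 10}{-6 - 209} - 50 = - \frac{24}{-215} - 50 = \left(-24\right) \left(- \frac{1}{215}\right) - 50 = \frac{24}{215} - 50 = - \frac{10726}{215}$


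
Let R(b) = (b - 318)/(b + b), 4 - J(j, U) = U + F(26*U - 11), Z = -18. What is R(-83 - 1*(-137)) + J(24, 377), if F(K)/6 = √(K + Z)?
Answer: -3379/9 - 6*√9773 ≈ -968.60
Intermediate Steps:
F(K) = 6*√(-18 + K) (F(K) = 6*√(K - 18) = 6*√(-18 + K))
J(j, U) = 4 - U - 6*√(-29 + 26*U) (J(j, U) = 4 - (U + 6*√(-18 + (26*U - 11))) = 4 - (U + 6*√(-18 + (-11 + 26*U))) = 4 - (U + 6*√(-29 + 26*U)) = 4 + (-U - 6*√(-29 + 26*U)) = 4 - U - 6*√(-29 + 26*U))
R(b) = (-318 + b)/(2*b) (R(b) = (-318 + b)/((2*b)) = (-318 + b)*(1/(2*b)) = (-318 + b)/(2*b))
R(-83 - 1*(-137)) + J(24, 377) = (-318 + (-83 - 1*(-137)))/(2*(-83 - 1*(-137))) + (4 - 1*377 - 6*√(-29 + 26*377)) = (-318 + (-83 + 137))/(2*(-83 + 137)) + (4 - 377 - 6*√(-29 + 9802)) = (½)*(-318 + 54)/54 + (4 - 377 - 6*√9773) = (½)*(1/54)*(-264) + (-373 - 6*√9773) = -22/9 + (-373 - 6*√9773) = -3379/9 - 6*√9773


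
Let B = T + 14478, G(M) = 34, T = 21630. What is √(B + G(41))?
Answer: √36142 ≈ 190.11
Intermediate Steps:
B = 36108 (B = 21630 + 14478 = 36108)
√(B + G(41)) = √(36108 + 34) = √36142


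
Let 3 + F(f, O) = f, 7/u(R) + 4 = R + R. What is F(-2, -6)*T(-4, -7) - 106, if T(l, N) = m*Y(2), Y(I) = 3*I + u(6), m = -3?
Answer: -23/8 ≈ -2.8750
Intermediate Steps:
u(R) = 7/(-4 + 2*R) (u(R) = 7/(-4 + (R + R)) = 7/(-4 + 2*R))
F(f, O) = -3 + f
Y(I) = 7/8 + 3*I (Y(I) = 3*I + 7/(2*(-2 + 6)) = 3*I + (7/2)/4 = 3*I + (7/2)*(1/4) = 3*I + 7/8 = 7/8 + 3*I)
T(l, N) = -165/8 (T(l, N) = -3*(7/8 + 3*2) = -3*(7/8 + 6) = -3*55/8 = -165/8)
F(-2, -6)*T(-4, -7) - 106 = (-3 - 2)*(-165/8) - 106 = -5*(-165/8) - 106 = 825/8 - 106 = -23/8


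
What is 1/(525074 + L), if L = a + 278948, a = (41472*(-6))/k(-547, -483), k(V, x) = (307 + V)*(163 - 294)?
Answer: 655/526629226 ≈ 1.2438e-6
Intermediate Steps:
k(V, x) = -40217 - 131*V (k(V, x) = (307 + V)*(-131) = -40217 - 131*V)
a = -5184/655 (a = (41472*(-6))/(-40217 - 131*(-547)) = -248832/(-40217 + 71657) = -248832/31440 = -248832*1/31440 = -5184/655 ≈ -7.9145)
L = 182705756/655 (L = -5184/655 + 278948 = 182705756/655 ≈ 2.7894e+5)
1/(525074 + L) = 1/(525074 + 182705756/655) = 1/(526629226/655) = 655/526629226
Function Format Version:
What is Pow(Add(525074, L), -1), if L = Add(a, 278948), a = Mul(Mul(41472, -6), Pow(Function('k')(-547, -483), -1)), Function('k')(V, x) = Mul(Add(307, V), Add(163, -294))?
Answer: Rational(655, 526629226) ≈ 1.2438e-6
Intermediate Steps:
Function('k')(V, x) = Add(-40217, Mul(-131, V)) (Function('k')(V, x) = Mul(Add(307, V), -131) = Add(-40217, Mul(-131, V)))
a = Rational(-5184, 655) (a = Mul(Mul(41472, -6), Pow(Add(-40217, Mul(-131, -547)), -1)) = Mul(-248832, Pow(Add(-40217, 71657), -1)) = Mul(-248832, Pow(31440, -1)) = Mul(-248832, Rational(1, 31440)) = Rational(-5184, 655) ≈ -7.9145)
L = Rational(182705756, 655) (L = Add(Rational(-5184, 655), 278948) = Rational(182705756, 655) ≈ 2.7894e+5)
Pow(Add(525074, L), -1) = Pow(Add(525074, Rational(182705756, 655)), -1) = Pow(Rational(526629226, 655), -1) = Rational(655, 526629226)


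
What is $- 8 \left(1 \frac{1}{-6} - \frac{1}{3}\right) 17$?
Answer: $68$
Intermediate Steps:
$- 8 \left(1 \frac{1}{-6} - \frac{1}{3}\right) 17 = - 8 \left(1 \left(- \frac{1}{6}\right) - \frac{1}{3}\right) 17 = - 8 \left(- \frac{1}{6} - \frac{1}{3}\right) 17 = \left(-8\right) \left(- \frac{1}{2}\right) 17 = 4 \cdot 17 = 68$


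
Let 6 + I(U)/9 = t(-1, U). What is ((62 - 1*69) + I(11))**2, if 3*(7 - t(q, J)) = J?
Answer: 961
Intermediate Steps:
t(q, J) = 7 - J/3
I(U) = 9 - 3*U (I(U) = -54 + 9*(7 - U/3) = -54 + (63 - 3*U) = 9 - 3*U)
((62 - 1*69) + I(11))**2 = ((62 - 1*69) + (9 - 3*11))**2 = ((62 - 69) + (9 - 33))**2 = (-7 - 24)**2 = (-31)**2 = 961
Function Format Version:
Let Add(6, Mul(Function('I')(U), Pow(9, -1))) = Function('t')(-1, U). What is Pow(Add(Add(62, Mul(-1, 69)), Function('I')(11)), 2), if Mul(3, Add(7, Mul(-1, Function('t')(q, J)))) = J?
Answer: 961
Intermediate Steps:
Function('t')(q, J) = Add(7, Mul(Rational(-1, 3), J))
Function('I')(U) = Add(9, Mul(-3, U)) (Function('I')(U) = Add(-54, Mul(9, Add(7, Mul(Rational(-1, 3), U)))) = Add(-54, Add(63, Mul(-3, U))) = Add(9, Mul(-3, U)))
Pow(Add(Add(62, Mul(-1, 69)), Function('I')(11)), 2) = Pow(Add(Add(62, Mul(-1, 69)), Add(9, Mul(-3, 11))), 2) = Pow(Add(Add(62, -69), Add(9, -33)), 2) = Pow(Add(-7, -24), 2) = Pow(-31, 2) = 961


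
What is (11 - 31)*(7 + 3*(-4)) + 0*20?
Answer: 100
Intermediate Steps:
(11 - 31)*(7 + 3*(-4)) + 0*20 = -20*(7 - 12) + 0 = -20*(-5) + 0 = 100 + 0 = 100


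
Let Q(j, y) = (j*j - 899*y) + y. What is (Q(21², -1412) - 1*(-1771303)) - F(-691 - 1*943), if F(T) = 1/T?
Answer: 5283963841/1634 ≈ 3.2338e+6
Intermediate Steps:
Q(j, y) = j² - 898*y (Q(j, y) = (j² - 899*y) + y = j² - 898*y)
(Q(21², -1412) - 1*(-1771303)) - F(-691 - 1*943) = (((21²)² - 898*(-1412)) - 1*(-1771303)) - 1/(-691 - 1*943) = ((441² + 1267976) + 1771303) - 1/(-691 - 943) = ((194481 + 1267976) + 1771303) - 1/(-1634) = (1462457 + 1771303) - 1*(-1/1634) = 3233760 + 1/1634 = 5283963841/1634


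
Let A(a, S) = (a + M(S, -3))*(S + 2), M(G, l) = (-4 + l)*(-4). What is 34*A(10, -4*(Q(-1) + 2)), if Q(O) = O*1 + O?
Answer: 2584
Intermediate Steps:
Q(O) = 2*O (Q(O) = O + O = 2*O)
M(G, l) = 16 - 4*l
A(a, S) = (2 + S)*(28 + a) (A(a, S) = (a + (16 - 4*(-3)))*(S + 2) = (a + (16 + 12))*(2 + S) = (a + 28)*(2 + S) = (28 + a)*(2 + S) = (2 + S)*(28 + a))
34*A(10, -4*(Q(-1) + 2)) = 34*(56 + 2*10 + 28*(-4*(2*(-1) + 2)) - 4*(2*(-1) + 2)*10) = 34*(56 + 20 + 28*(-4*(-2 + 2)) - 4*(-2 + 2)*10) = 34*(56 + 20 + 28*(-4*0) - 4*0*10) = 34*(56 + 20 + 28*0 + 0*10) = 34*(56 + 20 + 0 + 0) = 34*76 = 2584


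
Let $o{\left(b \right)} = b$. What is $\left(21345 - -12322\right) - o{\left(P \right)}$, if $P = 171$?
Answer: $33496$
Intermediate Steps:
$\left(21345 - -12322\right) - o{\left(P \right)} = \left(21345 - -12322\right) - 171 = \left(21345 + 12322\right) - 171 = 33667 - 171 = 33496$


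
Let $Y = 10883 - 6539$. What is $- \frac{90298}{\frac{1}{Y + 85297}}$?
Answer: $-8094403018$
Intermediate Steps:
$Y = 4344$
$- \frac{90298}{\frac{1}{Y + 85297}} = - \frac{90298}{\frac{1}{4344 + 85297}} = - \frac{90298}{\frac{1}{89641}} = - 90298 \frac{1}{\frac{1}{89641}} = \left(-90298\right) 89641 = -8094403018$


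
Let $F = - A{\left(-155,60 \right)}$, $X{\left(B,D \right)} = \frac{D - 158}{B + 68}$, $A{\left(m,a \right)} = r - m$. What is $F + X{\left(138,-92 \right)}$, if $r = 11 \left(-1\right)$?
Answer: $- \frac{14957}{103} \approx -145.21$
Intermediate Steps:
$r = -11$
$A{\left(m,a \right)} = -11 - m$
$X{\left(B,D \right)} = \frac{-158 + D}{68 + B}$
$F = -144$ ($F = - (-11 - -155) = - (-11 + 155) = \left(-1\right) 144 = -144$)
$F + X{\left(138,-92 \right)} = -144 + \frac{-158 - 92}{68 + 138} = -144 + \frac{1}{206} \left(-250\right) = -144 - \frac{125}{103} = - \frac{14957}{103}$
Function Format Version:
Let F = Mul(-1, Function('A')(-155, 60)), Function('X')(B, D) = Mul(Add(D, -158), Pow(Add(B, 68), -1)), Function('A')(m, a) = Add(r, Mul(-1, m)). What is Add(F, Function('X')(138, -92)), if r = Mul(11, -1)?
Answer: Rational(-14957, 103) ≈ -145.21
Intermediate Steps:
r = -11
Function('A')(m, a) = Add(-11, Mul(-1, m))
Function('X')(B, D) = Mul(Pow(Add(68, B), -1), Add(-158, D)) (Function('X')(B, D) = Mul(Add(-158, D), Pow(Add(68, B), -1)) = Mul(Pow(Add(68, B), -1), Add(-158, D)))
F = -144 (F = Mul(-1, Add(-11, Mul(-1, -155))) = Mul(-1, Add(-11, 155)) = Mul(-1, 144) = -144)
Add(F, Function('X')(138, -92)) = Add(-144, Mul(Pow(Add(68, 138), -1), Add(-158, -92))) = Add(-144, Mul(Pow(206, -1), -250)) = Add(-144, Mul(Rational(1, 206), -250)) = Add(-144, Rational(-125, 103)) = Rational(-14957, 103)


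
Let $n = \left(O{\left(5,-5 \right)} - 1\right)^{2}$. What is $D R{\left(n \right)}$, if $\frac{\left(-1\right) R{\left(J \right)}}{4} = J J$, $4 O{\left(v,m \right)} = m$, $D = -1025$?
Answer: $\frac{6725025}{64} \approx 1.0508 \cdot 10^{5}$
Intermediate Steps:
$O{\left(v,m \right)} = \frac{m}{4}$
$n = \frac{81}{16}$ ($n = \left(\frac{1}{4} \left(-5\right) - 1\right)^{2} = \left(- \frac{5}{4} - 1\right)^{2} = \left(- \frac{9}{4}\right)^{2} = \frac{81}{16} \approx 5.0625$)
$R{\left(J \right)} = - 4 J^{2}$ ($R{\left(J \right)} = - 4 J J = - 4 J^{2}$)
$D R{\left(n \right)} = - 1025 \left(- 4 \left(\frac{81}{16}\right)^{2}\right) = - 1025 \left(\left(-4\right) \frac{6561}{256}\right) = \left(-1025\right) \left(- \frac{6561}{64}\right) = \frac{6725025}{64}$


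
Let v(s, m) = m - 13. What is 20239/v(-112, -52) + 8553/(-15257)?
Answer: -309342368/991705 ≈ -311.93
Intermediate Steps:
v(s, m) = -13 + m
20239/v(-112, -52) + 8553/(-15257) = 20239/(-13 - 52) + 8553/(-15257) = 20239/(-65) + 8553*(-1/15257) = 20239*(-1/65) - 8553/15257 = -20239/65 - 8553/15257 = -309342368/991705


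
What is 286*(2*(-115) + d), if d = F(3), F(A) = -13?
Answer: -69498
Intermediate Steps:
d = -13
286*(2*(-115) + d) = 286*(2*(-115) - 13) = 286*(-230 - 13) = 286*(-243) = -69498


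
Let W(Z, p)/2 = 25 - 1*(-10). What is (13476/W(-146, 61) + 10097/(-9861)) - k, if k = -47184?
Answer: 16350939863/345135 ≈ 47376.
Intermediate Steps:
W(Z, p) = 70 (W(Z, p) = 2*(25 - 1*(-10)) = 2*(25 + 10) = 2*35 = 70)
(13476/W(-146, 61) + 10097/(-9861)) - k = (13476/70 + 10097/(-9861)) - 1*(-47184) = (13476*(1/70) + 10097*(-1/9861)) + 47184 = (6738/35 - 10097/9861) + 47184 = 66090023/345135 + 47184 = 16350939863/345135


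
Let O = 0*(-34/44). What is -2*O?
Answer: 0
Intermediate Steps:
O = 0 (O = 0*(-34*1/44) = 0*(-17/22) = 0)
-2*O = -2*0 = 0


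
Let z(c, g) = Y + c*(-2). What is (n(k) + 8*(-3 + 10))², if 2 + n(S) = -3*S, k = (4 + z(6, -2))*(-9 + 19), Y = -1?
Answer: 104976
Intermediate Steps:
z(c, g) = -1 - 2*c (z(c, g) = -1 + c*(-2) = -1 - 2*c)
k = -90 (k = (4 + (-1 - 2*6))*(-9 + 19) = (4 + (-1 - 12))*10 = (4 - 13)*10 = -9*10 = -90)
n(S) = -2 - 3*S
(n(k) + 8*(-3 + 10))² = ((-2 - 3*(-90)) + 8*(-3 + 10))² = ((-2 + 270) + 8*7)² = (268 + 56)² = 324² = 104976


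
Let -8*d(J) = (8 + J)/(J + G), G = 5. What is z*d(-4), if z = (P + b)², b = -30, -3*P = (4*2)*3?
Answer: -722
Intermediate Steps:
P = -8 (P = -4*2*3/3 = -8*3/3 = -⅓*24 = -8)
z = 1444 (z = (-8 - 30)² = (-38)² = 1444)
d(J) = -(8 + J)/(8*(5 + J)) (d(J) = -(8 + J)/(8*(J + 5)) = -(8 + J)/(8*(5 + J)))
z*d(-4) = 1444*((-8 - 1*(-4))/(8*(5 - 4))) = 1444*((⅛)*(-8 + 4)/1) = 1444*((⅛)*1*(-4)) = 1444*(-½) = -722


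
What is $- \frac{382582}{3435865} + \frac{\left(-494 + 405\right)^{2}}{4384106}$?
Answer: $- \frac{1650064555027}{15063196361690} \approx -0.10954$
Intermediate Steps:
$- \frac{382582}{3435865} + \frac{\left(-494 + 405\right)^{2}}{4384106} = \left(-382582\right) \frac{1}{3435865} + \left(-89\right)^{2} \cdot \frac{1}{4384106} = - \frac{382582}{3435865} + 7921 \cdot \frac{1}{4384106} = - \frac{382582}{3435865} + \frac{7921}{4384106} = - \frac{1650064555027}{15063196361690}$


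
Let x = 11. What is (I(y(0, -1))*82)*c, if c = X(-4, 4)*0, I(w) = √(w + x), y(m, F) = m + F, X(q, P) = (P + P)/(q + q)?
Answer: 0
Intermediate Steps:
X(q, P) = P/q (X(q, P) = (2*P)/((2*q)) = (2*P)*(1/(2*q)) = P/q)
y(m, F) = F + m
I(w) = √(11 + w) (I(w) = √(w + 11) = √(11 + w))
c = 0 (c = (4/(-4))*0 = (4*(-¼))*0 = -1*0 = 0)
(I(y(0, -1))*82)*c = (√(11 + (-1 + 0))*82)*0 = (√(11 - 1)*82)*0 = (√10*82)*0 = (82*√10)*0 = 0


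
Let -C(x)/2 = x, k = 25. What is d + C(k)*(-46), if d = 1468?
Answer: 3768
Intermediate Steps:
C(x) = -2*x
d + C(k)*(-46) = 1468 - 2*25*(-46) = 1468 - 50*(-46) = 1468 + 2300 = 3768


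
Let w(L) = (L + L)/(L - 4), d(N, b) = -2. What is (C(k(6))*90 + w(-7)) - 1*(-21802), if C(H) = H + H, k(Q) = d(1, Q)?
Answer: 235876/11 ≈ 21443.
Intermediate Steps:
k(Q) = -2
C(H) = 2*H
w(L) = 2*L/(-4 + L) (w(L) = (2*L)/(-4 + L) = 2*L/(-4 + L))
(C(k(6))*90 + w(-7)) - 1*(-21802) = ((2*(-2))*90 + 2*(-7)/(-4 - 7)) - 1*(-21802) = (-4*90 + 2*(-7)/(-11)) + 21802 = (-360 + 2*(-7)*(-1/11)) + 21802 = (-360 + 14/11) + 21802 = -3946/11 + 21802 = 235876/11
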